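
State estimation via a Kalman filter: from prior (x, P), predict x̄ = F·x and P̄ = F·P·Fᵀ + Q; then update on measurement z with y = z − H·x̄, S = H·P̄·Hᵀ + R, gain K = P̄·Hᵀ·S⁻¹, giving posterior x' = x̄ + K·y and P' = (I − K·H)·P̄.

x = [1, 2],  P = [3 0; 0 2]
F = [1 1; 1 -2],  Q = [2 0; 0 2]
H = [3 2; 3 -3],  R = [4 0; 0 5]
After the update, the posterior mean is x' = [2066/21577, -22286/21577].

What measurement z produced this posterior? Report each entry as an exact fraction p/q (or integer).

z = [-2, 3]

x̄ = F·x = [3, -3]
P̄ = F·P·Fᵀ + Q = [7 -1; -1 13]
S = H·P̄·Hᵀ + R = [107 -12; -12 203]
K = P̄·Hᵀ·S⁻¹ = [4145/21577 2796/21577; 4165/21577 -4218/21577]
x' − x̄ = [-62665/21577, 42445/21577] = K·y
y = (KᵀK)⁻¹·Kᵀ·(x' − x̄) = [-5, -15]
z = y + H·x̄ = [-5, -15] + [3, 18] = [-2, 3]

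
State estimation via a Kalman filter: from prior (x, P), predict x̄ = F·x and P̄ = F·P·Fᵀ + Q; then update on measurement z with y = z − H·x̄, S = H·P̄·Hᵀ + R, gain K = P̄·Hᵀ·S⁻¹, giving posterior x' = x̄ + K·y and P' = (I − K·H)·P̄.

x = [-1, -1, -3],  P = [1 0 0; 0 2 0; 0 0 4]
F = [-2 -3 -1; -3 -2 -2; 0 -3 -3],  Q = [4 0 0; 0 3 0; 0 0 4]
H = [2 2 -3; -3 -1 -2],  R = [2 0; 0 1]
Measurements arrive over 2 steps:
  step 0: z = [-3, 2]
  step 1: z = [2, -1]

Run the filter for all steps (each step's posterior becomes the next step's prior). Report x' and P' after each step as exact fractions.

step 0: x̄ = F·x = [8, 11, 12]
step 0: P̄ = F·P·Fᵀ + Q = [30 26 30; 26 36 36; 30 36 58]
step 0: y = z − H·x̄ = [-5, 61]
step 0: S = H·P̄·Hᵀ + R = [204 2; 2 1199]
step 0: K = P̄·Hᵀ·S⁻¹ = [13365/122296 -8987/61148; 4889/61148 -4747/30574; -24937/122296 -12321/61148]
step 0: x' = x̄ + K·y = [-184871/122296, 69049/61148, 89075/122296]
step 0: P' = (I − K·H)·P̄ = [105713/61148 -94327/30574 -59749/61148; -94327/30574 89305/15287 54559/30574; -59749/61148 54559/30574 41225/61148]
step 1: x̄ = F·x = [-133627/122296, 100267/122296, -681519/122296]
step 1: P̄ = F·P·Fᵀ + Q = [2075513/61148 862247/61148 3157653/61148; 862247/61148 620749/61148 1464459/61148; 3157653/61148 1464459/61148 5794721/61148]
step 1: y = z − H·x̄ = [-1733245/122296, -446487/30574]
step 1: S = H·P̄·Hᵀ + R = [14492465/61148 7124895/15287; 7124895/15287 22865888/15287]
step 1: K = P̄·Hᵀ·S⁻¹ = [216591071/2098622465 -150017717/839448986; 36249222/419724493 -157819733/1678897972; -419072109/2098622465 -154518361/839448986]
step 1: x' = x̄ + K·y = [22848808/419724493, 813112319/839448986, -22882272/419724493]
step 1: P' = (I − K·H)·P̄ = [1762333573/2098622465 -1195362245/839448986 -961775407/2098622465; -1195362245/839448986 4590409303/1678897972 684895975/839448986; -961775407/2098622465 684895975/839448986 779691093/2098622465]

step 0: x' = [-184871/122296, 69049/61148, 89075/122296], P' = [105713/61148 -94327/30574 -59749/61148; -94327/30574 89305/15287 54559/30574; -59749/61148 54559/30574 41225/61148]
step 1: x' = [22848808/419724493, 813112319/839448986, -22882272/419724493], P' = [1762333573/2098622465 -1195362245/839448986 -961775407/2098622465; -1195362245/839448986 4590409303/1678897972 684895975/839448986; -961775407/2098622465 684895975/839448986 779691093/2098622465]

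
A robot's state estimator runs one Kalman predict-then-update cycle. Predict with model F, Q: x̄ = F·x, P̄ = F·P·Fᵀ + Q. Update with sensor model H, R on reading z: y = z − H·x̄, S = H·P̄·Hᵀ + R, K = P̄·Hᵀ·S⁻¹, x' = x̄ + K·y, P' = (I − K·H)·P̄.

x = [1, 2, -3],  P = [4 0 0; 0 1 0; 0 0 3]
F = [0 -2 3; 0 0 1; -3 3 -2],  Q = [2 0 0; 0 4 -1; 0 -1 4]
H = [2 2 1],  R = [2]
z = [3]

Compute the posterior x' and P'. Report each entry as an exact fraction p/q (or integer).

x' = [-221/57, 137/171, 1513/171]
P' = [227/19 13/57 -1348/57; 13/57 572/171 -1172/171; -1348/57 -1172/171 10430/171]

x̄ = F·x = [-13, -3, 9]
P̄ = F·P·Fᵀ + Q = [33 9 -24; 9 7 -7; -24 -7 61]
y = z − H·x̄ = [26]
S = H·P̄·Hᵀ + R = [171]
K = P̄·Hᵀ·S⁻¹ = [20/57; 25/171; -1/171]
x' = x̄ + K·y = [-221/57, 137/171, 1513/171]
P' = (I − K·H)·P̄ = [227/19 13/57 -1348/57; 13/57 572/171 -1172/171; -1348/57 -1172/171 10430/171]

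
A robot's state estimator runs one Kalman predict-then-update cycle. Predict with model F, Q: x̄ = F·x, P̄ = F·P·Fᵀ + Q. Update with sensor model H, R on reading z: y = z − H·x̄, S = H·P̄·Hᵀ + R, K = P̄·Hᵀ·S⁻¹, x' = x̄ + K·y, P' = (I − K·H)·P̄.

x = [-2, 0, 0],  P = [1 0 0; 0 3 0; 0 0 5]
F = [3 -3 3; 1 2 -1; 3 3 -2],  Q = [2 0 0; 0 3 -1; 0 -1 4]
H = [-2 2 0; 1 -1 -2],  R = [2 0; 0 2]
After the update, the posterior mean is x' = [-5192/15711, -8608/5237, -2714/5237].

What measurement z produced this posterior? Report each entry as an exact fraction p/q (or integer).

x̄ = F·x = [-6, -2, -6]
P̄ = F·P·Fᵀ + Q = [83 -30 -48; -30 21 30; -48 30 60]
S = H·P̄·Hᵀ + R = [658 -640; -640 718]
K = P̄·Hᵀ·S⁻¹ = [-7127/15711 -3559/31422; 183/5237 -1293/10474; -1226/5237 -2537/5237]
x' − x̄ = [89074/15711, 1866/5237, 28708/5237] = K·y
y = (KᵀK)⁻¹·Kᵀ·(x' − x̄) = [-11, -6]
z = y + H·x̄ = [-11, -6] + [8, 8] = [-3, 2]

z = [-3, 2]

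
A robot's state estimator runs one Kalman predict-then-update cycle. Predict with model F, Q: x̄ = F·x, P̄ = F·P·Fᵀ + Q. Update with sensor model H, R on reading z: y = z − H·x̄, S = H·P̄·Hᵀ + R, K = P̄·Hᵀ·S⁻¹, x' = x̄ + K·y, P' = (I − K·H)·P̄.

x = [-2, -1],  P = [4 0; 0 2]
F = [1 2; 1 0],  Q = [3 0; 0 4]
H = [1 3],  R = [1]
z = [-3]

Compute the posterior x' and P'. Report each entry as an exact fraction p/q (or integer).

x̄ = F·x = [-4, -2]
P̄ = F·P·Fᵀ + Q = [15 4; 4 8]
y = z − H·x̄ = [7]
S = H·P̄·Hᵀ + R = [112]
K = P̄·Hᵀ·S⁻¹ = [27/112; 1/4]
x' = x̄ + K·y = [-37/16, -1/4]
P' = (I − K·H)·P̄ = [951/112 -11/4; -11/4 1]

x' = [-37/16, -1/4]
P' = [951/112 -11/4; -11/4 1]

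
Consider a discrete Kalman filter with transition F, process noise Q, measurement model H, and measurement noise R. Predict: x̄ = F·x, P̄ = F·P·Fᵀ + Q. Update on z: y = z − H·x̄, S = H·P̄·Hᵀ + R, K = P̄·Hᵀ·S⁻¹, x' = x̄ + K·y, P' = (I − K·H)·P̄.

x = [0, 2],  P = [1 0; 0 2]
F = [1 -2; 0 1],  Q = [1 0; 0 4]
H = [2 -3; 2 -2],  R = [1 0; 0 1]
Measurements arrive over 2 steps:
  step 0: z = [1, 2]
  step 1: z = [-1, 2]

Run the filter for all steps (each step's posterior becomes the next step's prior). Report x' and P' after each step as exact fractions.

step 0: x' = [268/415, -16/415], P' = [582/415 436/415; 436/415 358/415]
step 1: x' = [72806/50297, 50998/50297], P' = [41531/50297 31140/50297; 31140/50297 27154/50297]

step 0: x̄ = F·x = [-4, 2]
step 0: P̄ = F·P·Fᵀ + Q = [10 -4; -4 6]
step 0: y = z − H·x̄ = [15, 14]
step 0: S = H·P̄·Hᵀ + R = [143 116; 116 97]
step 0: K = P̄·Hᵀ·S⁻¹ = [-144/415 292/415; -202/415 156/415]
step 0: x' = x̄ + K·y = [268/415, -16/415]
step 0: P' = (I − K·H)·P̄ = [582/415 436/415; 436/415 358/415]
step 1: x̄ = F·x = [60/83, -16/415]
step 1: P̄ = F·P·Fᵀ + Q = [137/83 -56/83; -56/83 2018/415]
step 1: y = z − H·x̄ = [-1063/415, 198/415]
step 1: S = H·P̄·Hᵀ + R = [24677/415 17648/415; 17648/415 13467/415]
step 1: K = P̄·Hᵀ·S⁻¹ = [-10358/50297 20782/50297; -19182/50297 7972/50297]
step 1: x' = x̄ + K·y = [72806/50297, 50998/50297]
step 1: P' = (I − K·H)·P̄ = [41531/50297 31140/50297; 31140/50297 27154/50297]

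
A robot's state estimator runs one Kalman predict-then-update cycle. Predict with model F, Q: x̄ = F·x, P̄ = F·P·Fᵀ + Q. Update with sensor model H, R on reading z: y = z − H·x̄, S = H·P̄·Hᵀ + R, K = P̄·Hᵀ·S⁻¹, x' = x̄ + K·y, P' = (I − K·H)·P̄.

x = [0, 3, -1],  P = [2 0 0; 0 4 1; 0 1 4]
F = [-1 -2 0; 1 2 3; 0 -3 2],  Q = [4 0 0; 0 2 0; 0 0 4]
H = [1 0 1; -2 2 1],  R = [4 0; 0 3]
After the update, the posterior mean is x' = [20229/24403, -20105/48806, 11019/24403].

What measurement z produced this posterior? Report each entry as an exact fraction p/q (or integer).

x̄ = F·x = [-6, 3, -11]
P̄ = F·P·Fᵀ + Q = [22 -24 20; -24 68 -5; 20 -5 44]
S = H·P̄·Hᵀ + R = [110 -78; -78 499]
K = P̄·Hᵀ·S⁻¹ = [7671/24403 -2322/24403; -509/48806 8714/24403; 15734/24403 2166/24403]
x' − x̄ = [166647/24403, -166523/48806, 279452/24403] = K·y
y = (KᵀK)⁻¹·Kᵀ·(x' − x̄) = [19, -9]
z = y + H·x̄ = [19, -9] + [-17, 7] = [2, -2]

z = [2, -2]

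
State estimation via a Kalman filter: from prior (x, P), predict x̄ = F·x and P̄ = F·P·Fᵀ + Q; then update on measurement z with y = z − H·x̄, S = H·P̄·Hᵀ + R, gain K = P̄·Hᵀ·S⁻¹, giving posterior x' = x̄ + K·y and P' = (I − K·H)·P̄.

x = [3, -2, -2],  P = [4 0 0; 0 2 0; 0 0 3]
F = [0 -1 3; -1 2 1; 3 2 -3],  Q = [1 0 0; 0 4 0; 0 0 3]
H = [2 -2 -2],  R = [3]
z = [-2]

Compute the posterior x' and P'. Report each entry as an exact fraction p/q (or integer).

x' = [-1276/599, -5411/599, 4749/599]
P' = [5426/599 3219/599 2039/599; 3219/599 11377/599 -8155/599; 2039/599 -8155/599 10470/599]

x̄ = F·x = [-4, -9, 11]
P̄ = F·P·Fᵀ + Q = [30 5 -31; 5 19 -13; -31 -13 74]
y = z − H·x̄ = [10]
S = H·P̄·Hᵀ + R = [599]
K = P̄·Hᵀ·S⁻¹ = [112/599; -2/599; -184/599]
x' = x̄ + K·y = [-1276/599, -5411/599, 4749/599]
P' = (I − K·H)·P̄ = [5426/599 3219/599 2039/599; 3219/599 11377/599 -8155/599; 2039/599 -8155/599 10470/599]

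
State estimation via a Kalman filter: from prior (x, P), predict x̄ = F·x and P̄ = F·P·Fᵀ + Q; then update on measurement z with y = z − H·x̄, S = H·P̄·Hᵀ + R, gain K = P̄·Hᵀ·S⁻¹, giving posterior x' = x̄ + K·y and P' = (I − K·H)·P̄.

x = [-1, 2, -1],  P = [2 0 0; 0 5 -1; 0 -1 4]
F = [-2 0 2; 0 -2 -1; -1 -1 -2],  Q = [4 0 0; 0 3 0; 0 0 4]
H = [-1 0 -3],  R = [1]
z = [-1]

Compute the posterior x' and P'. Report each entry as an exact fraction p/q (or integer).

x̄ = F·x = [0, -3, 1]
P̄ = F·P·Fᵀ + Q = [28 -4 -10; -4 23 13; -10 13 23]
y = z − H·x̄ = [2]
S = H·P̄·Hᵀ + R = [176]
K = P̄·Hᵀ·S⁻¹ = [1/88; -35/176; -59/176]
x' = x̄ + K·y = [1/44, -299/88, 29/88]
P' = (I − K·H)·P̄ = [1231/44 -317/88 -821/88; -317/88 2823/176 223/176; -821/88 223/176 567/176]

x' = [1/44, -299/88, 29/88]
P' = [1231/44 -317/88 -821/88; -317/88 2823/176 223/176; -821/88 223/176 567/176]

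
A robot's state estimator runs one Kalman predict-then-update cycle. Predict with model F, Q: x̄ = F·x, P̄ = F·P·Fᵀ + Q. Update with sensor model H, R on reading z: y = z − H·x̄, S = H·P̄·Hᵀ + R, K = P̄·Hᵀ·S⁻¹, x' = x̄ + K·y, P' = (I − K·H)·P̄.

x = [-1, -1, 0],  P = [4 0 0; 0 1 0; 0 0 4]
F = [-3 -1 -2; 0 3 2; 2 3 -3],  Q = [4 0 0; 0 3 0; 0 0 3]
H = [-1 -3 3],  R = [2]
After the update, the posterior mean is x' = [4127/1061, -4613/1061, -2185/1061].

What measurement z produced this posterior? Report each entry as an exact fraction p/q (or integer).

x̄ = F·x = [4, -3, -5]
P̄ = F·P·Fᵀ + Q = [57 -19 -3; -19 28 -15; -3 -15 64]
S = H·P̄·Hᵀ + R = [1061]
K = P̄·Hᵀ·S⁻¹ = [-9/1061; -110/1061; 240/1061]
x' − x̄ = [-117/1061, -1430/1061, 3120/1061] = K·y
y = (KᵀK)⁻¹·Kᵀ·(x' − x̄) = [13]
z = y + H·x̄ = [13] + [-10] = [3]

z = [3]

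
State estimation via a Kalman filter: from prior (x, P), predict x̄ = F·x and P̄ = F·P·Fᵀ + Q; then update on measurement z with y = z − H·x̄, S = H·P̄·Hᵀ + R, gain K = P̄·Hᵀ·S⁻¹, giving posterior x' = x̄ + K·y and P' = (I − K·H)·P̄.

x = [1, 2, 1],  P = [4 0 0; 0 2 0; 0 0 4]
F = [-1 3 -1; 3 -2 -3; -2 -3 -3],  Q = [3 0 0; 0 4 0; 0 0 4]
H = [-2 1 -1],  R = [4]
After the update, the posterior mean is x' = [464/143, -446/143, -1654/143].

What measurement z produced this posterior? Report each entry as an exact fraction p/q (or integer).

z = [2]

x̄ = F·x = [4, -4, -11]
P̄ = F·P·Fᵀ + Q = [29 -12 2; -12 84 24; 2 24 74]
S = H·P̄·Hᵀ + R = [286]
K = P̄·Hᵀ·S⁻¹ = [-36/143; 42/143; -27/143]
x' − x̄ = [-108/143, 126/143, -81/143] = K·y
y = (KᵀK)⁻¹·Kᵀ·(x' − x̄) = [3]
z = y + H·x̄ = [3] + [-1] = [2]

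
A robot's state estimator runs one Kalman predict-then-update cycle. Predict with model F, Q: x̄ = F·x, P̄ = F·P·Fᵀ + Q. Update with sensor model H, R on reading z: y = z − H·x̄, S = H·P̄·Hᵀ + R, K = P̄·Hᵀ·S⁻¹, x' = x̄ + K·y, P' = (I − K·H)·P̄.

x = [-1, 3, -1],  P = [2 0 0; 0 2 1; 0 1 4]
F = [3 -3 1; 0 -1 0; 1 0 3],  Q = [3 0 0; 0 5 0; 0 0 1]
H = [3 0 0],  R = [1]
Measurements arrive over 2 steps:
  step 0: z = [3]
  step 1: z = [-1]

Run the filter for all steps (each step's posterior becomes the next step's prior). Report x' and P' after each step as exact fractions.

step 0: x̄ = F·x = [-13, -3, -4]
step 0: P̄ = F·P·Fᵀ + Q = [37 5 9; 5 7 -3; 9 -3 39]
step 0: y = z − H·x̄ = [42]
step 0: S = H·P̄·Hᵀ + R = [334]
step 0: K = P̄·Hᵀ·S⁻¹ = [111/334; 15/334; 27/334]
step 0: x' = x̄ + K·y = [160/167, -186/167, -101/167]
step 0: P' = (I − K·H)·P̄ = [37/334 5/334 9/334; 5/334 2113/334 -1407/334; 9/334 -1407/334 12297/334]
step 1: x̄ = F·x = [937/167, 186/167, -143/167]
step 1: P̄ = F·P·Fᵀ + Q = [41055/334 7731/334 24870/167; 7731/334 3783/334 2108/167; 24870/167 2108/167 55549/167]
step 1: y = z − H·x̄ = [-2978/167]
step 1: S = H·P̄·Hᵀ + R = [369829/334]
step 1: K = P̄·Hᵀ·S⁻¹ = [123165/369829; 23193/369829; 149220/369829]
step 1: x' = x̄ + K·y = [-121291/369829, -1680/369829, -2977621/369829]
step 1: P' = (I − K·H)·P̄ = [41055/369829 7731/369829 49740/369829; 7731/369829 2578287/369829 -5693594/369829; 49740/369829 -5693594/369829 56349263/369829]

step 0: x' = [160/167, -186/167, -101/167], P' = [37/334 5/334 9/334; 5/334 2113/334 -1407/334; 9/334 -1407/334 12297/334]
step 1: x' = [-121291/369829, -1680/369829, -2977621/369829], P' = [41055/369829 7731/369829 49740/369829; 7731/369829 2578287/369829 -5693594/369829; 49740/369829 -5693594/369829 56349263/369829]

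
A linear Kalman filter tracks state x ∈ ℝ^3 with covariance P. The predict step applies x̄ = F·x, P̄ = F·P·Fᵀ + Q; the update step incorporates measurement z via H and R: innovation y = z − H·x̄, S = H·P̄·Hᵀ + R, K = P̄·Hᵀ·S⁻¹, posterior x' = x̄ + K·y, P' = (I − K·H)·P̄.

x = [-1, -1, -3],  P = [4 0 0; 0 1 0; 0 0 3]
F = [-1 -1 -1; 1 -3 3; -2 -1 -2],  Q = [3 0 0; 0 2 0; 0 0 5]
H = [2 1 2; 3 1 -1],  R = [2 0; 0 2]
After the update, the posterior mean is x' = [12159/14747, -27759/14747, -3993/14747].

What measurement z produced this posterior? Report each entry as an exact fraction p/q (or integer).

z = [-1, 1]

x̄ = F·x = [5, -7, 9]
P̄ = F·P·Fᵀ + Q = [11 -10 15; -10 42 -23; 15 -23 34]
S = H·P̄·Hᵀ + R = [212 27; 27 73]
K = P̄·Hᵀ·S⁻¹ = [2850/14747 562/14747; -2697/14747 8068/14747; 5799/14747 -4569/14747]
x' − x̄ = [-61576/14747, 75470/14747, -136716/14747] = K·y
y = (KᵀK)⁻¹·Kᵀ·(x' − x̄) = [-22, 2]
z = y + H·x̄ = [-22, 2] + [21, -1] = [-1, 1]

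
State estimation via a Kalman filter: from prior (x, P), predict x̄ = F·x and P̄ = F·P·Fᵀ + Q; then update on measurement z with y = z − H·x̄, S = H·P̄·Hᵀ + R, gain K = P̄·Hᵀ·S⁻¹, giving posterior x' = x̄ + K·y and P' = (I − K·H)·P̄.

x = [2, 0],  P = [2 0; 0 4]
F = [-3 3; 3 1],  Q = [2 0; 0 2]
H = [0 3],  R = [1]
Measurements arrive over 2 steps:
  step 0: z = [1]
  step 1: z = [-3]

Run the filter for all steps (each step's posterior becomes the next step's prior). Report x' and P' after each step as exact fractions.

step 0: x̄ = F·x = [-6, 6]
step 0: P̄ = F·P·Fᵀ + Q = [56 -6; -6 24]
step 0: y = z − H·x̄ = [-17]
step 0: S = H·P̄·Hᵀ + R = [217]
step 0: K = P̄·Hᵀ·S⁻¹ = [-18/217; 72/217]
step 0: x' = x̄ + K·y = [-996/217, 78/217]
step 0: P' = (I − K·H)·P̄ = [11828/217 -6/217; -6/217 24/217]
step 1: x̄ = F·x = [3222/217, -2910/217]
step 1: P̄ = F·P·Fᵀ + Q = [107210/217 -106416/217; -106416/217 106874/217]
step 1: y = z − H·x̄ = [8079/217]
step 1: S = H·P̄·Hᵀ + R = [962083/217]
step 1: K = P̄·Hᵀ·S⁻¹ = [-319248/962083; 320622/962083]
step 1: x' = x̄ + K·y = [2399202/962083, -964776/962083]
step 1: P' = (I − K·H)·P̄ = [5648078/962083 -106416/962083; -106416/962083 106874/962083]

step 0: x' = [-996/217, 78/217], P' = [11828/217 -6/217; -6/217 24/217]
step 1: x' = [2399202/962083, -964776/962083], P' = [5648078/962083 -106416/962083; -106416/962083 106874/962083]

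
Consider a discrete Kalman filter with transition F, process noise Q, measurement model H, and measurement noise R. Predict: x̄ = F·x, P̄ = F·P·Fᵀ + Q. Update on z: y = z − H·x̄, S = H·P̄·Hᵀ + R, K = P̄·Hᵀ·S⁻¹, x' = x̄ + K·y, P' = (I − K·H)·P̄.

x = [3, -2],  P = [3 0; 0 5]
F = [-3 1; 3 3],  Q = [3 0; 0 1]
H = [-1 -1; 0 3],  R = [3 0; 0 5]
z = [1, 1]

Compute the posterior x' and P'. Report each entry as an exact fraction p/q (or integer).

x̄ = F·x = [-11, 3]
P̄ = F·P·Fᵀ + Q = [35 -12; -12 73]
y = z − H·x̄ = [-7, -8]
S = H·P̄·Hᵀ + R = [87 -183; -183 662]
K = P̄·Hᵀ·S⁻¹ = [-21814/24105 -2447/8035; -61/4821 526/1607]
x' = x̄ + K·y = [-53729/24105, 2266/4821]
P' = (I − K·H)·P̄ = [77677/24105 -2447/4821; -2447/4821 2630/4821]

x' = [-53729/24105, 2266/4821]
P' = [77677/24105 -2447/4821; -2447/4821 2630/4821]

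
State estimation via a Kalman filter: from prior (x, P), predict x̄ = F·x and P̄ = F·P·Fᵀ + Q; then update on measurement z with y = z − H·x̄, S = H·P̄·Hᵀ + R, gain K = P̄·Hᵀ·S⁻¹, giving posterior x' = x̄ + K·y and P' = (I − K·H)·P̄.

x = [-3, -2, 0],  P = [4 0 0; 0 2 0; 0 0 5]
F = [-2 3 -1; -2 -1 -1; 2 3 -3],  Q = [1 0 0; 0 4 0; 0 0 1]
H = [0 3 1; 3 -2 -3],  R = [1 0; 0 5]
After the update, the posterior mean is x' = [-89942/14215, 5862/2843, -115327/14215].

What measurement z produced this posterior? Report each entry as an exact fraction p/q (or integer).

x̄ = F·x = [0, 8, -12]
P̄ = F·P·Fᵀ + Q = [40 15 17; 15 27 -7; 17 -7 80]
S = H·P̄·Hᵀ + R = [282 -139; -139 623]
K = P̄·Hᵀ·S⁻¹ = [44047/156365 19616/156365; 9554/31273 2734/31273; 12432/156365 -41149/156365]
x' − x̄ = [-89942/14215, -16882/2843, 55253/14215] = K·y
y = (KᵀK)⁻¹·Kᵀ·(x' − x̄) = [-14, -19]
z = y + H·x̄ = [-14, -19] + [12, 20] = [-2, 1]

z = [-2, 1]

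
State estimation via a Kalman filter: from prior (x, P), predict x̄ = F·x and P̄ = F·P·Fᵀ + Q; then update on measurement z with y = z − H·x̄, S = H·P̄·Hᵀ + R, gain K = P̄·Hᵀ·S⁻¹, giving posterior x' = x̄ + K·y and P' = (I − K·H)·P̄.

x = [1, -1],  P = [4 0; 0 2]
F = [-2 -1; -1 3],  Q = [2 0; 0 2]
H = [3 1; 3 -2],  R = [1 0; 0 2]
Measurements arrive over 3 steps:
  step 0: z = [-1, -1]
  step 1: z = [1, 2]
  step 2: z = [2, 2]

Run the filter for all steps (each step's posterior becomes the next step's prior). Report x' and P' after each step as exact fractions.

step 0: x' = [-6565/19621, -1066/19621], P' = [1448/19621 2/19621; 2/19621 6450/19621]
step 1: x' = [101580/223363, -65823/223363], P' = [16068/223363 -48/31909; -48/31909 69592/223363]
step 2: x' = [75060543/120366736, -1724439/15045842], P' = [4328517/60183368 -10935/7522921; -10935/7522921 2340074/7522921]

step 0: x̄ = F·x = [-1, -4]
step 0: P̄ = F·P·Fᵀ + Q = [20 2; 2 24]
step 0: y = z − H·x̄ = [6, -6]
step 0: S = H·P̄·Hᵀ + R = [217 126; 126 254]
step 0: K = P̄·Hᵀ·S⁻¹ = [4346/19621 310/2803; 6456/19621 -921/2803]
step 0: x' = x̄ + K·y = [-6565/19621, -1066/19621]
step 0: P' = (I − K·H)·P̄ = [1448/19621 2/19621; 2/19621 6450/19621]
step 1: x̄ = F·x = [2028/2803, 481/2803]
step 1: P̄ = F·P·Fᵀ + Q = [7356/2803 -2352/2803; -2352/2803 14104/2803]
step 1: y = z − H·x̄ = [-3762/2803, 484/2803]
step 1: S = H·P̄·Hᵀ + R = [68999/2803 45052/2803; 45052/2803 156450/2803]
step 1: K = P̄·Hᵀ·S⁻¹ = [47868/223363 24438/223363; 68584/223363 -70096/223363]
step 1: x' = x̄ + K·y = [101580/223363, -65823/223363]
step 1: P' = (I − K·H)·P̄ = [16068/223363 -48/31909; -48/31909 69592/223363]
step 2: x̄ = F·x = [-137337/223363, -299049/223363]
step 2: P̄ = F·P·Fᵀ + Q = [579246/223363 -174960/223363; -174960/223363 1091138/223363]
step 2: y = z − H·x̄ = [165398/31909, 260639/223363]
step 2: S = H·P̄·Hᵀ + R = [782565/31909 507974/31909; 507974/31909 12124012/223363]
step 2: K = P̄·Hᵀ·S⁻¹ = [12898071/60183368 1880073/17195248; 2307269/7522921 -673279/2149406]
step 2: x' = x̄ + K·y = [75060543/120366736, -1724439/15045842]
step 2: P' = (I − K·H)·P̄ = [4328517/60183368 -10935/7522921; -10935/7522921 2340074/7522921]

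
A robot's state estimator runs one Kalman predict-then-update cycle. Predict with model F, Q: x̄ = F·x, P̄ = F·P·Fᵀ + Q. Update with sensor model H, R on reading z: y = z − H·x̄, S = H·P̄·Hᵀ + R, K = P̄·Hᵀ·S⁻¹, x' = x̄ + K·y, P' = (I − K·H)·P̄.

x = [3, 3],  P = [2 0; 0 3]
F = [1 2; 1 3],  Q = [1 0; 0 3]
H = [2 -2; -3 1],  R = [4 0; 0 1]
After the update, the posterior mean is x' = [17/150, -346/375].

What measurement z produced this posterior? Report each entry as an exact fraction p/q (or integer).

x̄ = F·x = [9, 12]
P̄ = F·P·Fᵀ + Q = [15 20; 20 32]
S = H·P̄·Hᵀ + R = [32 6; 6 48]
K = P̄·Hᵀ·S⁻¹ = [-11/50 -37/75; -82/125 -188/375]
x' − x̄ = [-1333/150, -4846/375] = K·y
y = (KᵀK)⁻¹·Kᵀ·(x' − x̄) = [9, 14]
z = y + H·x̄ = [9, 14] + [-6, -15] = [3, -1]

z = [3, -1]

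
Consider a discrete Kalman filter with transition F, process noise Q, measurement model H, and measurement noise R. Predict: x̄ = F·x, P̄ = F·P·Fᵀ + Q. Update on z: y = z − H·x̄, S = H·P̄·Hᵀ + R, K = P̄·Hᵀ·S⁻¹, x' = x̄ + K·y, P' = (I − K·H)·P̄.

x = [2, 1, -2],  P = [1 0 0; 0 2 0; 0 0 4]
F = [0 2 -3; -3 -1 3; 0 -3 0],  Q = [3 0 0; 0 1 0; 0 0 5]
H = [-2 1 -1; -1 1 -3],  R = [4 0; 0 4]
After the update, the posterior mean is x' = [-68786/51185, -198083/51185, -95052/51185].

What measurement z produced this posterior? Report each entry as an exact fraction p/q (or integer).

z = [1, 3]

x̄ = F·x = [8, -13, -3]
P̄ = F·P·Fᵀ + Q = [47 -40 -12; -40 48 6; -12 6 23]
S = H·P̄·Hᵀ + R = [363 223; 223 278]
K = P̄·Hᵀ·S⁻¹ = [-22543/51185 8693/51185; 18306/51185 -1796/51185; 13319/51185 -20074/51185]
x' − x̄ = [-478266/51185, 467322/51185, 58503/51185] = K·y
y = (KᵀK)⁻¹·Kᵀ·(x' − x̄) = [27, 15]
z = y + H·x̄ = [27, 15] + [-26, -12] = [1, 3]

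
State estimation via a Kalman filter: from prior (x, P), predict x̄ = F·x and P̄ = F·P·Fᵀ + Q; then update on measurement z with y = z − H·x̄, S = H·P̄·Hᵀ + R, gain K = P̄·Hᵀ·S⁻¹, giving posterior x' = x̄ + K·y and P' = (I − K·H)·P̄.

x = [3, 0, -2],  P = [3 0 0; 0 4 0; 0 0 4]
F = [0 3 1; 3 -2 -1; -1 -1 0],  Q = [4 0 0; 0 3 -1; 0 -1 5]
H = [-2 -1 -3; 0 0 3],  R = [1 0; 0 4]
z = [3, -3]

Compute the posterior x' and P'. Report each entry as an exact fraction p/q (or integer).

x̄ = F·x = [-2, 11, -3]
P̄ = F·P·Fᵀ + Q = [44 -28 -12; -28 50 -2; -12 -2 12]
y = z − H·x̄ = [1, 6]
S = H·P̄·Hᵀ + R = [67 -30; -30 112]
K = P̄·Hᵀ·S⁻¹ = [-942/1651 -783/1651; 291/1651 -21/3302; -10/1651 528/1651]
x' = x̄ + K·y = [-8942/1651, 18389/1651, -1795/1651]
P' = (I − K·H)·P̄ = [21848/1651 -39622/1651 -1044/1651; -39622/1651 78995/1651 -14/1651; -1044/1651 -14/1651 704/1651]

x' = [-8942/1651, 18389/1651, -1795/1651]
P' = [21848/1651 -39622/1651 -1044/1651; -39622/1651 78995/1651 -14/1651; -1044/1651 -14/1651 704/1651]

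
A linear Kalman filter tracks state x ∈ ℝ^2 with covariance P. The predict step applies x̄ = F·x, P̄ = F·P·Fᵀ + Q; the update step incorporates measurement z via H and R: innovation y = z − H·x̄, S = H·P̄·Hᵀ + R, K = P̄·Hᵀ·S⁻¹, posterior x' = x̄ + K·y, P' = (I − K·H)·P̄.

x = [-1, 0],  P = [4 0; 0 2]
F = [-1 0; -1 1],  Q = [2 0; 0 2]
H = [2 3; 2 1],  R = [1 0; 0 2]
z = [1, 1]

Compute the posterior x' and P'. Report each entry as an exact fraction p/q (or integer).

x̄ = F·x = [1, 1]
P̄ = F·P·Fᵀ + Q = [6 4; 4 8]
y = z − H·x̄ = [-4, -2]
S = H·P̄·Hᵀ + R = [145 80; 80 50]
K = P̄·Hᵀ·S⁻¹ = [-8/85 8/17; 32/85 -24/85]
x' = x̄ + K·y = [37/85, 1/17]
P' = (I − K·H)·P̄ = [62/85 -44/85; -44/85 8/17]

x' = [37/85, 1/17]
P' = [62/85 -44/85; -44/85 8/17]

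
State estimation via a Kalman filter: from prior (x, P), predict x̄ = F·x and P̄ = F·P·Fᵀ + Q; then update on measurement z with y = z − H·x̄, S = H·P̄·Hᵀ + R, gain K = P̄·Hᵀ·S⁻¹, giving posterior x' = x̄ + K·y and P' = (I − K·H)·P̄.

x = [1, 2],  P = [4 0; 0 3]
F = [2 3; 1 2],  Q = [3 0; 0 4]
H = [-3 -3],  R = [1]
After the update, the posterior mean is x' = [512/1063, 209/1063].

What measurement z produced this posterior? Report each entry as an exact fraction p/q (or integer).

z = [-2]

x̄ = F·x = [8, 5]
P̄ = F·P·Fᵀ + Q = [46 26; 26 20]
S = H·P̄·Hᵀ + R = [1063]
K = P̄·Hᵀ·S⁻¹ = [-216/1063; -138/1063]
x' − x̄ = [-7992/1063, -5106/1063] = K·y
y = (KᵀK)⁻¹·Kᵀ·(x' − x̄) = [37]
z = y + H·x̄ = [37] + [-39] = [-2]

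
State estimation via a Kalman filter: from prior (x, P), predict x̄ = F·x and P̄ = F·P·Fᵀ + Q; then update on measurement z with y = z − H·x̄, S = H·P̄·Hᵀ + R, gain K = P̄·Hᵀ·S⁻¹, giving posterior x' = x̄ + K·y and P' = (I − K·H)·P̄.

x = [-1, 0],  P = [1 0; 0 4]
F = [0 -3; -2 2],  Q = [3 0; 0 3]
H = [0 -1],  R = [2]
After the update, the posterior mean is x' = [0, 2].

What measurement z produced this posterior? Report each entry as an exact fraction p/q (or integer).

z = [-2]

x̄ = F·x = [0, 2]
P̄ = F·P·Fᵀ + Q = [39 -24; -24 23]
S = H·P̄·Hᵀ + R = [25]
K = P̄·Hᵀ·S⁻¹ = [24/25; -23/25]
x' − x̄ = [0, 0] = K·y
y = (KᵀK)⁻¹·Kᵀ·(x' − x̄) = [0]
z = y + H·x̄ = [0] + [-2] = [-2]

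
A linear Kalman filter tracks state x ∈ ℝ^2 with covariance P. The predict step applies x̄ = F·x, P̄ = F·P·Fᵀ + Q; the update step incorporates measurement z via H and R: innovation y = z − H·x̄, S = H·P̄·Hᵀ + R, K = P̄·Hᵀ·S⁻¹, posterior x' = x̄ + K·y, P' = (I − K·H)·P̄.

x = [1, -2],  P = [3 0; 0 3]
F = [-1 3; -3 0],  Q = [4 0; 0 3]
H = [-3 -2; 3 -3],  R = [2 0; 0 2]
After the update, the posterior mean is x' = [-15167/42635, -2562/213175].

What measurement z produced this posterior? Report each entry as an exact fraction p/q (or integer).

x̄ = F·x = [-7, -3]
P̄ = F·P·Fᵀ + Q = [34 9; 9 30]
S = H·P̄·Hᵀ + R = [536 -99; -99 416]
K = P̄·Hᵀ·S⁻¹ = [-8499/42635 5664/42635; -42429/213175 -42381/213175]
x' − x̄ = [283278/42635, 636963/213175] = K·y
y = (KᵀK)⁻¹·Kᵀ·(x' − x̄) = [-26, 11]
z = y + H·x̄ = [-26, 11] + [27, -12] = [1, -1]

z = [1, -1]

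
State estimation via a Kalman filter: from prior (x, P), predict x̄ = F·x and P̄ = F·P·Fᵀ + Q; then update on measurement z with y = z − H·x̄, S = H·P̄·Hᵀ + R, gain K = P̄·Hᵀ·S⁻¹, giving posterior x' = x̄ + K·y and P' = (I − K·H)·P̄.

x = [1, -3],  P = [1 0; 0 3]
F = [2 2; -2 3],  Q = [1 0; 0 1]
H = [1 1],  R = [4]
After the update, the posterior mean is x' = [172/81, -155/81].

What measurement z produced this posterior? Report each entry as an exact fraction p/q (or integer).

z = [1]

x̄ = F·x = [-4, -11]
P̄ = F·P·Fᵀ + Q = [17 14; 14 32]
S = H·P̄·Hᵀ + R = [81]
K = P̄·Hᵀ·S⁻¹ = [31/81; 46/81]
x' − x̄ = [496/81, 736/81] = K·y
y = (KᵀK)⁻¹·Kᵀ·(x' − x̄) = [16]
z = y + H·x̄ = [16] + [-15] = [1]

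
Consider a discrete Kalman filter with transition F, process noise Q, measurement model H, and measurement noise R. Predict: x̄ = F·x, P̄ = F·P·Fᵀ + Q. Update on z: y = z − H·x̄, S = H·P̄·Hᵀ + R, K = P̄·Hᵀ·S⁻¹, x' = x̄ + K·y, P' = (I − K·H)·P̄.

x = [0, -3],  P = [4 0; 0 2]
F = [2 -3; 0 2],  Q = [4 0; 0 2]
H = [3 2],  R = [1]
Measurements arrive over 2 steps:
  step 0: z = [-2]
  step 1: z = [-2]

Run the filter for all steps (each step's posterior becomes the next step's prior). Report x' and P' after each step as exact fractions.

step 0: x̄ = F·x = [9, -6]
step 0: P̄ = F·P·Fᵀ + Q = [38 -12; -12 10]
step 0: y = z − H·x̄ = [-17]
step 0: S = H·P̄·Hᵀ + R = [239]
step 0: K = P̄·Hᵀ·S⁻¹ = [90/239; -16/239]
step 0: x' = x̄ + K·y = [621/239, -1162/239]
step 0: P' = (I − K·H)·P̄ = [982/239 -1428/239; -1428/239 2134/239]
step 1: x̄ = F·x = [4728/239, -2324/239]
step 1: P̄ = F·P·Fᵀ + Q = [41226/239 -18516/239; -18516/239 9014/239]
step 1: y = z − H·x̄ = [-10014/239]
step 1: S = H·P̄·Hᵀ + R = [185137/239]
step 1: K = P̄·Hᵀ·S⁻¹ = [86646/185137; -37520/185137]
step 1: x' = x̄ + K·y = [32028/185137, -228172/185137]
step 1: P' = (I − K·H)·P̄ = [522714/185137 -740748/185137; -740748/185137 1092362/185137]

step 0: x' = [621/239, -1162/239], P' = [982/239 -1428/239; -1428/239 2134/239]
step 1: x' = [32028/185137, -228172/185137], P' = [522714/185137 -740748/185137; -740748/185137 1092362/185137]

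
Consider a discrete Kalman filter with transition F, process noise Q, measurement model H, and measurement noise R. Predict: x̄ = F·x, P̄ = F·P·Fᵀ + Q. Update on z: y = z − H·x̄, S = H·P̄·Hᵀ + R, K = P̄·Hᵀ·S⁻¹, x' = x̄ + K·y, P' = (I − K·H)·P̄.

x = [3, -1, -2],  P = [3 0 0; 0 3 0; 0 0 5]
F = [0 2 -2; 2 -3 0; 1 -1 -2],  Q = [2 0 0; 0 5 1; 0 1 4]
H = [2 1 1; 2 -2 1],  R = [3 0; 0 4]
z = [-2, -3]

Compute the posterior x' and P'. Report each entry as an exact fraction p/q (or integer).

x̄ = F·x = [2, 9, 8]
P̄ = F·P·Fᵀ + Q = [34 -18 14; -18 44 16; 14 16 30]
y = z − H·x̄ = [-23, 3]
S = H·P̄·Hᵀ + R = [229 154; 154 482]
K = P̄·Hᵀ·S⁻¹ = [6338/43331 8583/43331; 14100/43331 -14214/43331; 15832/43331 -2721/43331]
x' = x̄ + K·y = [-33363/43331, 23037/43331, -25651/43331]
P' = (I − K·H)·P̄ = [54828/43331 -5106/43331 -85536/43331; -5106/43331 33052/43331 19460/43331; -85536/43331 19460/43331 199108/43331]

x' = [-33363/43331, 23037/43331, -25651/43331]
P' = [54828/43331 -5106/43331 -85536/43331; -5106/43331 33052/43331 19460/43331; -85536/43331 19460/43331 199108/43331]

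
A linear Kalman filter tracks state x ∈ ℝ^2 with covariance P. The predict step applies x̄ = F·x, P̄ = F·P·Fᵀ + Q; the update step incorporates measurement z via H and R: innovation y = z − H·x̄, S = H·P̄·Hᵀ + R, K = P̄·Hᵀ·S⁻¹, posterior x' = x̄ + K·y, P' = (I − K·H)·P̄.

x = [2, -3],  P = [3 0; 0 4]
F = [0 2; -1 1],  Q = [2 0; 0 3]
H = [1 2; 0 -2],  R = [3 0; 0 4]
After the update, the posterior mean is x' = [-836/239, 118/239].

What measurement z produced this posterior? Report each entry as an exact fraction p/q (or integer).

x̄ = F·x = [-6, -5]
P̄ = F·P·Fᵀ + Q = [18 8; 8 10]
S = H·P̄·Hᵀ + R = [93 -56; -56 44]
K = P̄·Hᵀ·S⁻¹ = [150/239 104/239; 28/239 -73/239]
x' − x̄ = [598/239, 1313/239] = K·y
y = (KᵀK)⁻¹·Kᵀ·(x' − x̄) = [13, -13]
z = y + H·x̄ = [13, -13] + [-16, 10] = [-3, -3]

z = [-3, -3]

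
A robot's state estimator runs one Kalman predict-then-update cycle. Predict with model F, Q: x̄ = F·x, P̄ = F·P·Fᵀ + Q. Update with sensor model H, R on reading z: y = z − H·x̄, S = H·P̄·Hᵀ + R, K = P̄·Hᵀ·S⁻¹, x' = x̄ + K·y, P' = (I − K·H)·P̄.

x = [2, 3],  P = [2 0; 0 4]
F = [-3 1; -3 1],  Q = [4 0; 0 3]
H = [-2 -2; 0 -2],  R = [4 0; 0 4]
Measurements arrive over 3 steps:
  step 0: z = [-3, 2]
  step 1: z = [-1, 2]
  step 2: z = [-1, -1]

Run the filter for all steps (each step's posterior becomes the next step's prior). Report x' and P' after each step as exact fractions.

step 0: x' = [456/287, -253/574], P' = [358/287 -144/287; -144/287 191/287]
step 1: x' = [1319/1655, -2103/3310], P' = [10313/8275 -4158/8275; -4158/8275 5503/8275]
step 2: x' = [252649/3339082, 640730/1669541], P' = [2080720/1669541 -838908/1669541; -838908/1669541 1110269/1669541]

step 0: x̄ = F·x = [-3, -3]
step 0: P̄ = F·P·Fᵀ + Q = [26 22; 22 25]
step 0: y = z − H·x̄ = [-15, -4]
step 0: S = H·P̄·Hᵀ + R = [384 188; 188 104]
step 0: K = P̄·Hᵀ·S⁻¹ = [-107/287 72/287; -47/574 -191/574]
step 0: x' = x̄ + K·y = [456/287, -253/574]
step 0: P' = (I − K·H)·P̄ = [358/287 -144/287; -144/287 191/287]
step 1: x̄ = F·x = [-427/82, -427/82]
step 1: P̄ = F·P·Fᵀ + Q = [775/41 611/41; 611/41 734/41]
step 1: y = z − H·x̄ = [-895/41, -345/41]
step 1: S = H·P̄·Hᵀ + R = [11088/41 5380/41; 5380/41 3100/41]
step 1: K = P̄·Hᵀ·S⁻¹ = [-1231/3310 2079/8275; -269/3310 -5503/16550]
step 1: x' = x̄ + K·y = [1319/1655, -2103/3310]
step 1: P' = (I − K·H)·P̄ = [10313/8275 -4158/8275; -4158/8275 5503/8275]
step 2: x̄ = F·x = [-10017/3310, -10017/3310]
step 2: P̄ = F·P·Fᵀ + Q = [156368/8275 123268/8275; 123268/8275 148093/8275]
step 2: y = z − H·x̄ = [-21689/1655, -11672/1655]
step 2: S = H·P̄·Hᵀ + R = [2237088/8275 1085444/8275; 1085444/8275 625472/8275]
step 2: K = P̄·Hᵀ·S⁻¹ = [-620906/1669541 419454/1669541; -271361/3339082 -1110269/3339082]
step 2: x' = x̄ + K·y = [252649/3339082, 640730/1669541]
step 2: P' = (I − K·H)·P̄ = [2080720/1669541 -838908/1669541; -838908/1669541 1110269/1669541]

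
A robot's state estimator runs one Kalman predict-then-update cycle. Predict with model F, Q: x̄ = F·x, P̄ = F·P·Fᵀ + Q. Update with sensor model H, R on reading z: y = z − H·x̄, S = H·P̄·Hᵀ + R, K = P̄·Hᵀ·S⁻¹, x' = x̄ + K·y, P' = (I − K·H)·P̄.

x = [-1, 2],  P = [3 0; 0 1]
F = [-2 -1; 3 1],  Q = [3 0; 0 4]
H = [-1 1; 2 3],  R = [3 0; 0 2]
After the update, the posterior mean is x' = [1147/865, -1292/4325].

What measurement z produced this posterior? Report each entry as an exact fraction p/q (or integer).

z = [-2, 2]

x̄ = F·x = [0, -1]
P̄ = F·P·Fᵀ + Q = [16 -19; -19 32]
S = H·P̄·Hᵀ + R = [89 83; 83 126]
K = P̄·Hᵀ·S⁻¹ = [-467/865 136/865; 1612/4325 929/4325]
x' − x̄ = [1147/865, 3033/4325] = K·y
y = (KᵀK)⁻¹·Kᵀ·(x' − x̄) = [-1, 5]
z = y + H·x̄ = [-1, 5] + [-1, -3] = [-2, 2]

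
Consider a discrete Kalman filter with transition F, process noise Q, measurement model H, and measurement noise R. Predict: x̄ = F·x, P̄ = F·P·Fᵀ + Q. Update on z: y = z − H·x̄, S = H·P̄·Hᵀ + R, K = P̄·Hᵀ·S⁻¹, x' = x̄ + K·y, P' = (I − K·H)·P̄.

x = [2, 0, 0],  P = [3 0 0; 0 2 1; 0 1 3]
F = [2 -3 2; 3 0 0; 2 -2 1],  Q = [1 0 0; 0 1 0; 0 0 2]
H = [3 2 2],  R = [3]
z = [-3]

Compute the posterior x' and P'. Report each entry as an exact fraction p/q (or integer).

x' = [-1669/1114, 787/557, -689/1114]
P' = [3909/1114 -2749/557 -103/1114; -2749/557 4938/557 -705/557; -103/1114 -705/557 1785/1114]

x̄ = F·x = [4, 6, 4]
P̄ = F·P·Fᵀ + Q = [31 18 23; 18 28 18; 23 18 21]
y = z − H·x̄ = [-35]
S = H·P̄·Hᵀ + R = [1114]
K = P̄·Hᵀ·S⁻¹ = [175/1114; 73/557; 147/1114]
x' = x̄ + K·y = [-1669/1114, 787/557, -689/1114]
P' = (I − K·H)·P̄ = [3909/1114 -2749/557 -103/1114; -2749/557 4938/557 -705/557; -103/1114 -705/557 1785/1114]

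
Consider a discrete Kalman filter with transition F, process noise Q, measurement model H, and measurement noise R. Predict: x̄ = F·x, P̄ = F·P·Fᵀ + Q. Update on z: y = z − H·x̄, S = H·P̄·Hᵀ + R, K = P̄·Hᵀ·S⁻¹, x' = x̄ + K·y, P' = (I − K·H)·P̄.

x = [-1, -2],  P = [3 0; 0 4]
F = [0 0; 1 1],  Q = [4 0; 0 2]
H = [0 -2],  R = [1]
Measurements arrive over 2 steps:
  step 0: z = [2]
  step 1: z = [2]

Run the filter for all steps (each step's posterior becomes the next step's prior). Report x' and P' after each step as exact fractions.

step 0: x' = [0, -39/37], P' = [4 0; 0 9/37]
step 1: x' = [0, -963/961], P' = [4 0; 0 231/961]

step 0: x̄ = F·x = [0, -3]
step 0: P̄ = F·P·Fᵀ + Q = [4 0; 0 9]
step 0: y = z − H·x̄ = [-4]
step 0: S = H·P̄·Hᵀ + R = [37]
step 0: K = P̄·Hᵀ·S⁻¹ = [0; -18/37]
step 0: x' = x̄ + K·y = [0, -39/37]
step 0: P' = (I − K·H)·P̄ = [4 0; 0 9/37]
step 1: x̄ = F·x = [0, -39/37]
step 1: P̄ = F·P·Fᵀ + Q = [4 0; 0 231/37]
step 1: y = z − H·x̄ = [-4/37]
step 1: S = H·P̄·Hᵀ + R = [961/37]
step 1: K = P̄·Hᵀ·S⁻¹ = [0; -462/961]
step 1: x' = x̄ + K·y = [0, -963/961]
step 1: P' = (I − K·H)·P̄ = [4 0; 0 231/961]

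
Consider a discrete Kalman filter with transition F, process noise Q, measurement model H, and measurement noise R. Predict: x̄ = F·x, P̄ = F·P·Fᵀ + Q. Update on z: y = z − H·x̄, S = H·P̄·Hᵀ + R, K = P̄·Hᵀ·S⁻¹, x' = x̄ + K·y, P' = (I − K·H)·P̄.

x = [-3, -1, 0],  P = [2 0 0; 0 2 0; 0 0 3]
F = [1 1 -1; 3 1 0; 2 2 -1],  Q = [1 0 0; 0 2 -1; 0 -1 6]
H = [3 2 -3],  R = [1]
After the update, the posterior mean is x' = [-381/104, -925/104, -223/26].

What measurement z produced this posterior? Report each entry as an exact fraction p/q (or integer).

z = [-3]

x̄ = F·x = [-4, -10, -8]
P̄ = F·P·Fᵀ + Q = [8 8 11; 8 22 15; 11 15 25]
S = H·P̄·Hᵀ + R = [104]
K = P̄·Hᵀ·S⁻¹ = [7/104; 23/104; -3/26]
x' − x̄ = [35/104, 115/104, -15/26] = K·y
y = (KᵀK)⁻¹·Kᵀ·(x' − x̄) = [5]
z = y + H·x̄ = [5] + [-8] = [-3]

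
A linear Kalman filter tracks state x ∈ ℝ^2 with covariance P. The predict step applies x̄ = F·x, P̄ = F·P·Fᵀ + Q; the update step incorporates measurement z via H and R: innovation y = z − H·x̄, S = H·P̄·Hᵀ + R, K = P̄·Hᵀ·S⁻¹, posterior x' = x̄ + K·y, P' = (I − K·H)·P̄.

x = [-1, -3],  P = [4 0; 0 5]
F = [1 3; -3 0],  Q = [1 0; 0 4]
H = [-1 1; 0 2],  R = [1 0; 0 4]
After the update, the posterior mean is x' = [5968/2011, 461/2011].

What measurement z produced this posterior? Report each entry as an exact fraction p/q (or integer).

x̄ = F·x = [-10, 3]
P̄ = F·P·Fᵀ + Q = [50 -12; -12 40]
S = H·P̄·Hᵀ + R = [115 104; 104 164]
K = P̄·Hᵀ·S⁻¹ = [-1918/2011 922/2011; 52/2011 948/2011]
x' − x̄ = [26078/2011, -5572/2011] = K·y
y = (KᵀK)⁻¹·Kᵀ·(x' − x̄) = [-16, -5]
z = y + H·x̄ = [-16, -5] + [13, 6] = [-3, 1]

z = [-3, 1]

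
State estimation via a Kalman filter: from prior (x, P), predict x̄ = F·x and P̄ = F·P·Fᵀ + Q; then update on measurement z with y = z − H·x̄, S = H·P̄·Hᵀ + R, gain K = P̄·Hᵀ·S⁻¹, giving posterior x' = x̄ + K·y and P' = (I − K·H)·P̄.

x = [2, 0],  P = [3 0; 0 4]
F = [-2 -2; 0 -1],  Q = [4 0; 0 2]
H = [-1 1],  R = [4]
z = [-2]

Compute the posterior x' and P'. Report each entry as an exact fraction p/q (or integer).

x̄ = F·x = [-4, 0]
P̄ = F·P·Fᵀ + Q = [32 8; 8 6]
y = z − H·x̄ = [-6]
S = H·P̄·Hᵀ + R = [26]
K = P̄·Hᵀ·S⁻¹ = [-12/13; -1/13]
x' = x̄ + K·y = [20/13, 6/13]
P' = (I − K·H)·P̄ = [128/13 80/13; 80/13 76/13]

x' = [20/13, 6/13]
P' = [128/13 80/13; 80/13 76/13]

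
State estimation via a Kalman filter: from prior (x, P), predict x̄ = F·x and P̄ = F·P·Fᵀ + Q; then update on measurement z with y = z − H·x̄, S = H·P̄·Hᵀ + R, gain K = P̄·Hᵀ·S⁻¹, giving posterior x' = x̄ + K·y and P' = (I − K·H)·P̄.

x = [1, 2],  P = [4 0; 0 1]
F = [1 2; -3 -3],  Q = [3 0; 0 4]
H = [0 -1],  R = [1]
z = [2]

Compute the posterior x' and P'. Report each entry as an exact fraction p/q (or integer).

x̄ = F·x = [5, -9]
P̄ = F·P·Fᵀ + Q = [11 -18; -18 49]
y = z − H·x̄ = [-7]
S = H·P̄·Hᵀ + R = [50]
K = P̄·Hᵀ·S⁻¹ = [9/25; -49/50]
x' = x̄ + K·y = [62/25, -107/50]
P' = (I − K·H)·P̄ = [113/25 -9/25; -9/25 49/50]

x' = [62/25, -107/50]
P' = [113/25 -9/25; -9/25 49/50]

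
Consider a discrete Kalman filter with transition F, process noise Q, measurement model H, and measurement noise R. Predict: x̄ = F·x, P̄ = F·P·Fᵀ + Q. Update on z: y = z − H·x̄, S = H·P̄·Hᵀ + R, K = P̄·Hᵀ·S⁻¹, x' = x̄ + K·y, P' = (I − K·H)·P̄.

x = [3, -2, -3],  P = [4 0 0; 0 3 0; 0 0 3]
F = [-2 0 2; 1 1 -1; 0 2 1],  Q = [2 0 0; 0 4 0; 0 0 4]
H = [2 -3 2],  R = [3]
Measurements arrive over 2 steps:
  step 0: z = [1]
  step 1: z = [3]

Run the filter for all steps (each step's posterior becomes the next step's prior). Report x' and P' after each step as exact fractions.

step 0: x̄ = F·x = [-12, 4, -7]
step 0: P̄ = F·P·Fᵀ + Q = [30 -14 6; -14 14 3; 6 3 19]
step 0: y = z − H·x̄ = [51]
step 0: S = H·P̄·Hᵀ + R = [505]
step 0: K = P̄·Hᵀ·S⁻¹ = [114/505; -64/505; 41/505]
step 0: x' = x̄ + K·y = [-246/505, -1244/505, -1444/505]
step 0: P' = (I − K·H)·P̄ = [2154/505 226/505 -1644/505; 226/505 2974/505 4139/505; -1644/505 4139/505 7914/505]
step 1: x̄ = F·x = [-2396/505, -46/505, -3932/505]
step 1: P̄ = F·P·Fᵀ + Q = [54434/505 -18886/505 34768/505; -18886/505 10524/505 -7297/505; 34768/505 -7297/505 38386/505]
step 1: y = z − H·x̄ = [14033/505]
step 1: S = H·P̄·Hᵀ + R = [1059851/505]
step 1: K = P̄·Hᵀ·S⁻¹ = [235062/1059851; -83938/1059851; 168199/1059851]
step 1: x' = x̄ + K·y = [1503410/1059851, -2429020/1059851, -3578213/1059851]
step 1: P' = (I − K·H)·P̄ = [4827298/1059851 -565766/1059851 -5323354/1059851; -565766/1059851 8135216/1059851 12642683/1059851; -5323354/1059851 12642683/1059851 24539677/1059851]

step 0: x' = [-246/505, -1244/505, -1444/505], P' = [2154/505 226/505 -1644/505; 226/505 2974/505 4139/505; -1644/505 4139/505 7914/505]
step 1: x' = [1503410/1059851, -2429020/1059851, -3578213/1059851], P' = [4827298/1059851 -565766/1059851 -5323354/1059851; -565766/1059851 8135216/1059851 12642683/1059851; -5323354/1059851 12642683/1059851 24539677/1059851]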